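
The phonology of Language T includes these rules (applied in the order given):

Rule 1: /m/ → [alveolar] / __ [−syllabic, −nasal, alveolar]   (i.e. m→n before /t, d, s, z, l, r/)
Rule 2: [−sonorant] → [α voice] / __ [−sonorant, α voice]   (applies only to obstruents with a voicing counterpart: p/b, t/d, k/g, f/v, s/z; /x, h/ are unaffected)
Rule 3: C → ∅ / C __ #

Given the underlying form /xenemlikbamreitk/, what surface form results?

xenenligbanreit

Rule 1 (nasal place assimilation): /m/ precedes the alveolar consonant /l/, so it assimilates in place to [n]. /m/ precedes the alveolar consonant /r/, so it assimilates in place to [n]. /xenemlikbamreitk/ → xenenlikbanreitk.
Rule 2 (regressive voicing assimilation): /k/ precedes the voiced obstruent /b/, so it voices to [g] by assimilation. /xenenlikbanreitk/ → xenenligbanreitk.
Rule 3 (final cluster simplification): /k/ is the second consonant of a word-final cluster /tk/, so it deletes. /xenenligbanreitk/ → xenenligbanreit.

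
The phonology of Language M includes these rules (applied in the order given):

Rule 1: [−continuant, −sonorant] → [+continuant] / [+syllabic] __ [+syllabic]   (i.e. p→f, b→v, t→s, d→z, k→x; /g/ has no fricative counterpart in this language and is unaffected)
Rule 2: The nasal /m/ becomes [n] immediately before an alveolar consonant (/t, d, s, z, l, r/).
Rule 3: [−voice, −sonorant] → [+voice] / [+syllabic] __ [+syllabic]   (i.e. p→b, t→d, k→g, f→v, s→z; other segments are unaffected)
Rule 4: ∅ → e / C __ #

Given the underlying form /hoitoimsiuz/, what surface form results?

hoizoinsiuze

Rule 1 (intervocalic spirantization): /t/ is a stop between vowels /i/ and /o/, so it spirantizes to the fricative [s]. /hoitoimsiuz/ → hoisoimsiuz.
Rule 2 (nasal place assimilation): /m/ precedes the alveolar consonant /s/, so it assimilates in place to [n]. /hoisoimsiuz/ → hoisoinsiuz.
Rule 3 (intervocalic voicing): /s/ is a voiceless obstruent between vowels /i/ and /o/, so it voices to [z]. /hoisoinsiuz/ → hoizoinsiuz.
Rule 4 (final e-epenthesis): the form ends in the consonant /z/, so [e] is inserted word-finally. /hoizoinsiuz/ → hoizoinsiuze.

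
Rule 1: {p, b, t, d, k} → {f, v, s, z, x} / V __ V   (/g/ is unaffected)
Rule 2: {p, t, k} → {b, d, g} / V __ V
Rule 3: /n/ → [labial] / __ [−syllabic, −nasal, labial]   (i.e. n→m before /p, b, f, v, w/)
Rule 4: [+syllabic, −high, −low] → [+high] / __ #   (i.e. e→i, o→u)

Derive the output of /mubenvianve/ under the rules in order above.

muvemviamvi

Rule 1 (intervocalic spirantization): /b/ is a stop between vowels /u/ and /e/, so it spirantizes to the fricative [v]. /mubenvianve/ → muvenvianve.
Rule 2 (intervocalic voicing): no segment meets the environment; /muvenvianve/ is unchanged.
Rule 3 (nasal place assimilation): /n/ precedes the labial consonant /v/, so it assimilates in place to [m]. /n/ precedes the labial consonant /v/, so it assimilates in place to [m]. /muvenvianve/ → muvemviamve.
Rule 4 (final vowel raising): /e/ is a mid vowel in word-final position, so it raises to [i]. /muvemviamve/ → muvemviamvi.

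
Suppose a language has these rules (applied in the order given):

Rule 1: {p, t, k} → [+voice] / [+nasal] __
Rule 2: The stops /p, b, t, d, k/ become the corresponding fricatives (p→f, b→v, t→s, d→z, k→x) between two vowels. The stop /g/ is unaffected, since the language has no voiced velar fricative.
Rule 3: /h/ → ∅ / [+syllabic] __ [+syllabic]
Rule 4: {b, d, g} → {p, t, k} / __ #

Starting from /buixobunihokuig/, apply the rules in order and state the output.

Rule 1 (post-nasal voicing): no segment meets the environment; /buixobunihokuig/ is unchanged.
Rule 2 (intervocalic spirantization): /b/ is a stop between vowels /o/ and /u/, so it spirantizes to the fricative [v]. /k/ is a stop between vowels /o/ and /u/, so it spirantizes to the fricative [x]. /buixobunihokuig/ → buixovunihoxuig.
Rule 3 (intervocalic h-deletion): /h/ occurs between vowels /i/ and /o/, so it deletes. /buixovunihoxuig/ → buixovunioxuig.
Rule 4 (final devoicing): /g/ is a voiced stop in word-final position, so it devoices to [k]. /buixovunioxuig/ → buixovunioxuik.

buixovunioxuik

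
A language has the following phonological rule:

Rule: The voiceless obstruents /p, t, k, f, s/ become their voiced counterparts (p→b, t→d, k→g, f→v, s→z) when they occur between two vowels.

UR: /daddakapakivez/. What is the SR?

/k/ is a voiceless obstruent between vowels /a/ and /a/, so it voices to [g].
/p/ is a voiceless obstruent between vowels /a/ and /a/, so it voices to [b].
/k/ is a voiceless obstruent between vowels /a/ and /i/, so it voices to [g].
Surface form: [daddagabagivez].

daddagabagivez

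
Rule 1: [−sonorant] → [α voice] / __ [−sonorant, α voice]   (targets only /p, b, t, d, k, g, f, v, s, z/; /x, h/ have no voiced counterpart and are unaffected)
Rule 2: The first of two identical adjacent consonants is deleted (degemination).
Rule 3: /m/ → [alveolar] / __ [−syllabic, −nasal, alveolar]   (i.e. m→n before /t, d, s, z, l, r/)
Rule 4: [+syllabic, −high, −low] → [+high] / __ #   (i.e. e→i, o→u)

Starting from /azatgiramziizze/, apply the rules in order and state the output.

Rule 1 (regressive voicing assimilation): /t/ precedes the voiced obstruent /g/, so it voices to [d] by assimilation. /azatgiramziizze/ → azadgiramziizze.
Rule 2 (degemination): /zz/ is a geminate; the first /z/ deletes. /azadgiramziizze/ → azadgiramziize.
Rule 3 (nasal place assimilation): /m/ precedes the alveolar consonant /z/, so it assimilates in place to [n]. /azadgiramziize/ → azadgiranziize.
Rule 4 (final vowel raising): /e/ is a mid vowel in word-final position, so it raises to [i]. /azadgiranziize/ → azadgiranziizi.

azadgiranziizi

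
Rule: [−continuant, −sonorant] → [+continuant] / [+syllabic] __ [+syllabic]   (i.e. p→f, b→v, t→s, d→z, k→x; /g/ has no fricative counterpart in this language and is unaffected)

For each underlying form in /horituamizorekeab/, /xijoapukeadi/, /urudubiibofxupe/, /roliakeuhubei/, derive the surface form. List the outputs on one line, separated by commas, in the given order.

/horituamizorekeab/: /t/ is a stop between vowels /i/ and /u/, so it spirantizes to the fricative [s]. /k/ is a stop between vowels /e/ and /e/, so it spirantizes to the fricative [x]. → [horisuamizorexeab].
/xijoapukeadi/: /p/ is a stop between vowels /a/ and /u/, so it spirantizes to the fricative [f]. /k/ is a stop between vowels /u/ and /e/, so it spirantizes to the fricative [x]. /d/ is a stop between vowels /a/ and /i/, so it spirantizes to the fricative [z]. → [xijoafuxeazi].
/urudubiibofxupe/: /d/ is a stop between vowels /u/ and /u/, so it spirantizes to the fricative [z]. /b/ is a stop between vowels /u/ and /i/, so it spirantizes to the fricative [v]. /b/ is a stop between vowels /i/ and /o/, so it spirantizes to the fricative [v]. /p/ is a stop between vowels /u/ and /e/, so it spirantizes to the fricative [f]. → [uruzuviivofxufe].
/roliakeuhubei/: /k/ is a stop between vowels /a/ and /e/, so it spirantizes to the fricative [x]. /b/ is a stop between vowels /u/ and /e/, so it spirantizes to the fricative [v]. → [roliaxeuhuvei].

horisuamizorexeab, xijoafuxeazi, uruzuviivofxufe, roliaxeuhuvei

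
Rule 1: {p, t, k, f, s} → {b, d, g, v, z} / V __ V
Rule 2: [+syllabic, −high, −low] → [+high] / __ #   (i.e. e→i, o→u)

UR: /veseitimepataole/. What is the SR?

Rule 1 (intervocalic voicing): /s/ is a voiceless obstruent between vowels /e/ and /e/, so it voices to [z]. /t/ is a voiceless obstruent between vowels /i/ and /i/, so it voices to [d]. /p/ is a voiceless obstruent between vowels /e/ and /a/, so it voices to [b]. /t/ is a voiceless obstruent between vowels /a/ and /a/, so it voices to [d]. /veseitimepataole/ → vezeidimebadaole.
Rule 2 (final vowel raising): /e/ is a mid vowel in word-final position, so it raises to [i]. /vezeidimebadaole/ → vezeidimebadaoli.

vezeidimebadaoli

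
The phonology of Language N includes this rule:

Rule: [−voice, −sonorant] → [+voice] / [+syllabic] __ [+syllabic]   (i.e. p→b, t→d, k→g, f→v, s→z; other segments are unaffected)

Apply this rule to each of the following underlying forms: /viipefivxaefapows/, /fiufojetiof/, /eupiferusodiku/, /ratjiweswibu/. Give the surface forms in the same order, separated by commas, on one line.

/viipefivxaefapows/: /p/ is a voiceless obstruent between vowels /i/ and /e/, so it voices to [b]. /f/ is a voiceless obstruent between vowels /e/ and /i/, so it voices to [v]. /f/ is a voiceless obstruent between vowels /e/ and /a/, so it voices to [v]. /p/ is a voiceless obstruent between vowels /a/ and /o/, so it voices to [b]. → [viibevivxaevabows].
/fiufojetiof/: /f/ is a voiceless obstruent between vowels /u/ and /o/, so it voices to [v]. /t/ is a voiceless obstruent between vowels /e/ and /i/, so it voices to [d]. → [fiuvojediof].
/eupiferusodiku/: /p/ is a voiceless obstruent between vowels /u/ and /i/, so it voices to [b]. /f/ is a voiceless obstruent between vowels /i/ and /e/, so it voices to [v]. /s/ is a voiceless obstruent between vowels /u/ and /o/, so it voices to [z]. /k/ is a voiceless obstruent between vowels /i/ and /u/, so it voices to [g]. → [eubiveruzodigu].
/ratjiweswibu/: the rule's environment is not met; surfaces unchanged as [ratjiweswibu].

viibevivxaevabows, fiuvojediof, eubiveruzodigu, ratjiweswibu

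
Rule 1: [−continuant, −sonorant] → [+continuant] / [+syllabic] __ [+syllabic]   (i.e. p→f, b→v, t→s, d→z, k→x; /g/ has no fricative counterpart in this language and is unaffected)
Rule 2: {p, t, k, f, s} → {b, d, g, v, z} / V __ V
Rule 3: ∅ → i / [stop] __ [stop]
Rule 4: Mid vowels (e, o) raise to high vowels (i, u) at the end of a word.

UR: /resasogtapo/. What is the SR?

rezazogitavu

Rule 1 (intervocalic spirantization): /p/ is a stop between vowels /a/ and /o/, so it spirantizes to the fricative [f]. /resasogtapo/ → resasogtafo.
Rule 2 (intervocalic voicing): /s/ is a voiceless obstruent between vowels /e/ and /a/, so it voices to [z]. /s/ is a voiceless obstruent between vowels /a/ and /o/, so it voices to [z]. /f/ is a voiceless obstruent between vowels /a/ and /o/, so it voices to [v]. /resasogtafo/ → rezazogtavo.
Rule 3 (stop-cluster i-epenthesis): /g/ and /t/ form a stop–stop cluster, so [i] is inserted between them. /rezazogtavo/ → rezazogitavo.
Rule 4 (final vowel raising): /o/ is a mid vowel in word-final position, so it raises to [u]. /rezazogitavo/ → rezazogitavu.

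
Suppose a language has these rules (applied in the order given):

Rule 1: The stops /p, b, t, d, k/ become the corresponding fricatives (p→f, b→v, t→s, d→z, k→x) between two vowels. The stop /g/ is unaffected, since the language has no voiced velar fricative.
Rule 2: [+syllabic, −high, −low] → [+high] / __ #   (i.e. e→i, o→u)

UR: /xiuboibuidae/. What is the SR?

Rule 1 (intervocalic spirantization): /b/ is a stop between vowels /u/ and /o/, so it spirantizes to the fricative [v]. /b/ is a stop between vowels /i/ and /u/, so it spirantizes to the fricative [v]. /d/ is a stop between vowels /i/ and /a/, so it spirantizes to the fricative [z]. /xiuboibuidae/ → xiuvoivuizae.
Rule 2 (final vowel raising): /e/ is a mid vowel in word-final position, so it raises to [i]. /xiuvoivuizae/ → xiuvoivuizai.

xiuvoivuizai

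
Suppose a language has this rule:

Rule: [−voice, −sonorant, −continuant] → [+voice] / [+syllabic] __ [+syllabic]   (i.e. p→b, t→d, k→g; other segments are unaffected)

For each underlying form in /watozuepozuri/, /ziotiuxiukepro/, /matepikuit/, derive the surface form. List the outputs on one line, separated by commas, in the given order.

wadozuebozuri, ziodiuxiugepro, madebiguit

/watozuepozuri/: /t/ is a voiceless stop between vowels /a/ and /o/, so it voices to [d]. /p/ is a voiceless stop between vowels /e/ and /o/, so it voices to [b]. → [wadozuebozuri].
/ziotiuxiukepro/: /t/ is a voiceless stop between vowels /o/ and /i/, so it voices to [d]. /k/ is a voiceless stop between vowels /u/ and /e/, so it voices to [g]. → [ziodiuxiugepro].
/matepikuit/: /t/ is a voiceless stop between vowels /a/ and /e/, so it voices to [d]. /p/ is a voiceless stop between vowels /e/ and /i/, so it voices to [b]. /k/ is a voiceless stop between vowels /i/ and /u/, so it voices to [g]. → [madebiguit].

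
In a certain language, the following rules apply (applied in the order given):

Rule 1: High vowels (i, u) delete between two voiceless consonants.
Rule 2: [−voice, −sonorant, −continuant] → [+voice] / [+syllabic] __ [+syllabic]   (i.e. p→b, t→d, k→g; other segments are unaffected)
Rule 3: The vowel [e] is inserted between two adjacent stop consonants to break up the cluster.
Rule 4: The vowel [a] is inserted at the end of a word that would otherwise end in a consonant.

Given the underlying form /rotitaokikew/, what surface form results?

Rule 1 (high vowel syncope): /i/ is a high vowel flanked by voiceless consonants /t/ and /t/, so it deletes. /i/ is a high vowel flanked by voiceless consonants /k/ and /k/, so it deletes. /rotitaokikew/ → rottaokkew.
Rule 2 (intervocalic voicing): no segment meets the environment; /rottaokkew/ is unchanged.
Rule 3 (stop-cluster e-epenthesis): /t/ and /t/ form a stop–stop cluster, so [e] is inserted between them. /k/ and /k/ form a stop–stop cluster, so [e] is inserted between them. /rottaokkew/ → rotetaokekew.
Rule 4 (final a-epenthesis): the form ends in the consonant /w/, so [a] is inserted word-finally. /rotetaokekew/ → rotetaokekewa.

rotetaokekewa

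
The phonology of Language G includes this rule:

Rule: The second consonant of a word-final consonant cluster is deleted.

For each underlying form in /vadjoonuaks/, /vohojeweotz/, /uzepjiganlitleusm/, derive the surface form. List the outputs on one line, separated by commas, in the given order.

/vadjoonuaks/: /s/ is the second consonant of a word-final cluster /ks/, so it deletes. → [vadjoonuak].
/vohojeweotz/: /z/ is the second consonant of a word-final cluster /tz/, so it deletes. → [vohojeweot].
/uzepjiganlitleusm/: /m/ is the second consonant of a word-final cluster /sm/, so it deletes. → [uzepjiganlitleus].

vadjoonuak, vohojeweot, uzepjiganlitleus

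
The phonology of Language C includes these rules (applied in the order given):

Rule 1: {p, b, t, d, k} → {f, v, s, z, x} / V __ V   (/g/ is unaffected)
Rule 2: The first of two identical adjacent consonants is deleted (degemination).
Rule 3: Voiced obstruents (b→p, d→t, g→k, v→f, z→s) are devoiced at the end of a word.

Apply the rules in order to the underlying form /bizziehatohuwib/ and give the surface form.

Rule 1 (intervocalic spirantization): /t/ is a stop between vowels /a/ and /o/, so it spirantizes to the fricative [s]. /bizziehatohuwib/ → bizziehasohuwib.
Rule 2 (degemination): /zz/ is a geminate; the first /z/ deletes. /bizziehasohuwib/ → biziehasohuwib.
Rule 3 (final devoicing): /b/ is a voiced obstruent in word-final position, so it devoices to [p]. /biziehasohuwib/ → biziehasohuwip.

biziehasohuwip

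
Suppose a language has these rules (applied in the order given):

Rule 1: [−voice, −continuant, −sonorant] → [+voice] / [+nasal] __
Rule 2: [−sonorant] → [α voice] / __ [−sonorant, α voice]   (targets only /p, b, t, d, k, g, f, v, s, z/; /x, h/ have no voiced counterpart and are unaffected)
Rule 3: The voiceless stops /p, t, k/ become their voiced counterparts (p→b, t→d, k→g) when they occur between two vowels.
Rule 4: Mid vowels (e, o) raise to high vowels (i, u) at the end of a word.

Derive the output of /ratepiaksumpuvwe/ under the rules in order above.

radebiaksumbuvwi

Rule 1 (post-nasal voicing): /p/ is a voiceless stop immediately after the nasal /m/, so it voices to [b]. /ratepiaksumpuvwe/ → ratepiaksumbuvwe.
Rule 2 (regressive voicing assimilation): no segment meets the environment; /ratepiaksumbuvwe/ is unchanged.
Rule 3 (intervocalic voicing): /t/ is a voiceless stop between vowels /a/ and /e/, so it voices to [d]. /p/ is a voiceless stop between vowels /e/ and /i/, so it voices to [b]. /ratepiaksumbuvwe/ → radebiaksumbuvwe.
Rule 4 (final vowel raising): /e/ is a mid vowel in word-final position, so it raises to [i]. /radebiaksumbuvwe/ → radebiaksumbuvwi.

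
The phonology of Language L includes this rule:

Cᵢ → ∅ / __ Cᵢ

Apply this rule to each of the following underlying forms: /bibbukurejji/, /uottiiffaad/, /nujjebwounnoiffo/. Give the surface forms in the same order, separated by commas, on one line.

bibukureji, uotiifaad, nujebwounoifo

/bibbukurejji/: /bb/ is a geminate; the first /b/ deletes. /jj/ is a geminate; the first /j/ deletes. → [bibukureji].
/uottiiffaad/: /tt/ is a geminate; the first /t/ deletes. /ff/ is a geminate; the first /f/ deletes. → [uotiifaad].
/nujjebwounnoiffo/: /jj/ is a geminate; the first /j/ deletes. /nn/ is a geminate; the first /n/ deletes. /ff/ is a geminate; the first /f/ deletes. → [nujebwounoifo].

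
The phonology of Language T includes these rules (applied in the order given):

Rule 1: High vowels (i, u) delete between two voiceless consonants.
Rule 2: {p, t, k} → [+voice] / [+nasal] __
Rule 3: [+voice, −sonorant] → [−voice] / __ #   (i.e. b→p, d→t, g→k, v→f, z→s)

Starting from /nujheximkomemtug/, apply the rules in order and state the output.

Rule 1 (high vowel syncope): no segment meets the environment; /nujheximkomemtug/ is unchanged.
Rule 2 (post-nasal voicing): /k/ is a voiceless stop immediately after the nasal /m/, so it voices to [g]. /t/ is a voiceless stop immediately after the nasal /m/, so it voices to [d]. /nujheximkomemtug/ → nujheximgomemdug.
Rule 3 (final devoicing): /g/ is a voiced obstruent in word-final position, so it devoices to [k]. /nujheximgomemdug/ → nujheximgomemduk.

nujheximgomemduk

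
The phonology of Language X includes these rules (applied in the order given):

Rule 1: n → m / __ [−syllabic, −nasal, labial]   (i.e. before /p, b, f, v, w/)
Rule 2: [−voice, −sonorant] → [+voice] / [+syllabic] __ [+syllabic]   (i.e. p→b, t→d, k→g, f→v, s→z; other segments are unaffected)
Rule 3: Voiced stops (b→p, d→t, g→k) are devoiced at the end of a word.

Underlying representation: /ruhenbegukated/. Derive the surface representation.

Rule 1 (nasal place assimilation): /n/ precedes the labial consonant /b/, so it assimilates in place to [m]. /ruhenbegukated/ → ruhembegukated.
Rule 2 (intervocalic voicing): /k/ is a voiceless obstruent between vowels /u/ and /a/, so it voices to [g]. /t/ is a voiceless obstruent between vowels /a/ and /e/, so it voices to [d]. /ruhembegukated/ → ruhembegugaded.
Rule 3 (final devoicing): /d/ is a voiced stop in word-final position, so it devoices to [t]. /ruhembegugaded/ → ruhembegugadet.

ruhembegugadet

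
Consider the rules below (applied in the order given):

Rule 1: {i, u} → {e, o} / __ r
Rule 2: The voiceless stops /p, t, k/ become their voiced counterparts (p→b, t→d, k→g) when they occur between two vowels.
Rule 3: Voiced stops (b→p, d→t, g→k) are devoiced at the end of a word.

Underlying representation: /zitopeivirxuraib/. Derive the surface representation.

Rule 1 (pre-rhotic lowering): /i/ is a high vowel immediately before /r/, so it lowers to [e]. /u/ is a high vowel immediately before /r/, so it lowers to [o]. /zitopeivirxuraib/ → zitopeiverxoraib.
Rule 2 (intervocalic voicing): /t/ is a voiceless stop between vowels /i/ and /o/, so it voices to [d]. /p/ is a voiceless stop between vowels /o/ and /e/, so it voices to [b]. /zitopeiverxoraib/ → zidobeiverxoraib.
Rule 3 (final devoicing): /b/ is a voiced stop in word-final position, so it devoices to [p]. /zidobeiverxoraib/ → zidobeiverxoraip.

zidobeiverxoraip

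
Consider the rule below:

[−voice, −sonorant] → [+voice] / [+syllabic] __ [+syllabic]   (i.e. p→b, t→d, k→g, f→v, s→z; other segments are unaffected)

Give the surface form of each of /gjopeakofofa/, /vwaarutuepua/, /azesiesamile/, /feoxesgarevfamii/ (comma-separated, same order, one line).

gjobeagovova, vwaaruduebua, azeziezamile, feoxesgarevfamii

/gjopeakofofa/: /p/ is a voiceless obstruent between vowels /o/ and /e/, so it voices to [b]. /k/ is a voiceless obstruent between vowels /a/ and /o/, so it voices to [g]. /f/ is a voiceless obstruent between vowels /o/ and /o/, so it voices to [v]. /f/ is a voiceless obstruent between vowels /o/ and /a/, so it voices to [v]. → [gjobeagovova].
/vwaarutuepua/: /t/ is a voiceless obstruent between vowels /u/ and /u/, so it voices to [d]. /p/ is a voiceless obstruent between vowels /e/ and /u/, so it voices to [b]. → [vwaaruduebua].
/azesiesamile/: /s/ is a voiceless obstruent between vowels /e/ and /i/, so it voices to [z]. /s/ is a voiceless obstruent between vowels /e/ and /a/, so it voices to [z]. → [azeziezamile].
/feoxesgarevfamii/: the rule's environment is not met; surfaces unchanged as [feoxesgarevfamii].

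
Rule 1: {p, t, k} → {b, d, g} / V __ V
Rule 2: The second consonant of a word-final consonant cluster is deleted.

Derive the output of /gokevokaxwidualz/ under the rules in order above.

Rule 1 (intervocalic voicing): /k/ is a voiceless stop between vowels /o/ and /e/, so it voices to [g]. /k/ is a voiceless stop between vowels /o/ and /a/, so it voices to [g]. /gokevokaxwidualz/ → gogevogaxwidualz.
Rule 2 (final cluster simplification): /z/ is the second consonant of a word-final cluster /lz/, so it deletes. /gogevogaxwidualz/ → gogevogaxwidual.

gogevogaxwidual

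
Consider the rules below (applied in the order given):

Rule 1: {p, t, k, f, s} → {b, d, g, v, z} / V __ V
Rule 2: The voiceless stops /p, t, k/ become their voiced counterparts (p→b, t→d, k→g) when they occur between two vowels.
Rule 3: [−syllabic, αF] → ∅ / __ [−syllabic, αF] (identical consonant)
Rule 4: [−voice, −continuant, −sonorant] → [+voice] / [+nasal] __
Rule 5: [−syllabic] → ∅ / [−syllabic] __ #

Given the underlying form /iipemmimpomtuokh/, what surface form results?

iibemimbomduok

Rule 1 (intervocalic voicing): /p/ is a voiceless obstruent between vowels /i/ and /e/, so it voices to [b]. /iipemmimpomtuokh/ → iibemmimpomtuokh.
Rule 2 (intervocalic voicing): no segment meets the environment; /iibemmimpomtuokh/ is unchanged.
Rule 3 (degemination): /mm/ is a geminate; the first /m/ deletes. /iibemmimpomtuokh/ → iibemimpomtuokh.
Rule 4 (post-nasal voicing): /p/ is a voiceless stop immediately after the nasal /m/, so it voices to [b]. /t/ is a voiceless stop immediately after the nasal /m/, so it voices to [d]. /iibemimpomtuokh/ → iibemimbomduokh.
Rule 5 (final cluster simplification): /h/ is the second consonant of a word-final cluster /kh/, so it deletes. /iibemimbomduokh/ → iibemimbomduok.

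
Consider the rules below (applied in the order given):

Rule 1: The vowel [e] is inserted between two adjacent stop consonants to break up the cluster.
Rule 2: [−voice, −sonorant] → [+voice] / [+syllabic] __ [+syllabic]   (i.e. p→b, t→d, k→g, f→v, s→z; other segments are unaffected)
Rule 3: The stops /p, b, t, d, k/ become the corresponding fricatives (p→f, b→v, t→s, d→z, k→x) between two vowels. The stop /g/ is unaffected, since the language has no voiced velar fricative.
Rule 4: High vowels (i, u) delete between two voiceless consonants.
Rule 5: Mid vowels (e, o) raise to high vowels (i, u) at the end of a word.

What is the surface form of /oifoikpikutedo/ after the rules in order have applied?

Rule 1 (stop-cluster e-epenthesis): /k/ and /p/ form a stop–stop cluster, so [e] is inserted between them. /oifoikpikutedo/ → oifoikepikutedo.
Rule 2 (intervocalic voicing): /f/ is a voiceless obstruent between vowels /i/ and /o/, so it voices to [v]. /k/ is a voiceless obstruent between vowels /i/ and /e/, so it voices to [g]. /p/ is a voiceless obstruent between vowels /e/ and /i/, so it voices to [b]. /k/ is a voiceless obstruent between vowels /i/ and /u/, so it voices to [g]. /t/ is a voiceless obstruent between vowels /u/ and /e/, so it voices to [d]. /oifoikepikutedo/ → oivoigebigudedo.
Rule 3 (intervocalic spirantization): /b/ is a stop between vowels /e/ and /i/, so it spirantizes to the fricative [v]. /d/ is a stop between vowels /u/ and /e/, so it spirantizes to the fricative [z]. /d/ is a stop between vowels /e/ and /o/, so it spirantizes to the fricative [z]. /oivoigebigudedo/ → oivoigeviguzezo.
Rule 4 (high vowel syncope): no segment meets the environment; /oivoigeviguzezo/ is unchanged.
Rule 5 (final vowel raising): /o/ is a mid vowel in word-final position, so it raises to [u]. /oivoigeviguzezo/ → oivoigeviguzezu.

oivoigeviguzezu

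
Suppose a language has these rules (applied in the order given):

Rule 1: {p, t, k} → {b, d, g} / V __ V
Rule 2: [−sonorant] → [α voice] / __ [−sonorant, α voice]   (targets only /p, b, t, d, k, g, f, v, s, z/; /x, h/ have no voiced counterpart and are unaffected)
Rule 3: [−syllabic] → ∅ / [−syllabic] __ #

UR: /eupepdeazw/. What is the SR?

eubebdeaz

Rule 1 (intervocalic voicing): /p/ is a voiceless stop between vowels /u/ and /e/, so it voices to [b]. /eupepdeazw/ → eubepdeazw.
Rule 2 (regressive voicing assimilation): /p/ precedes the voiced obstruent /d/, so it voices to [b] by assimilation. /eubepdeazw/ → eubebdeazw.
Rule 3 (final cluster simplification): /w/ is the second consonant of a word-final cluster /zw/, so it deletes. /eubebdeazw/ → eubebdeaz.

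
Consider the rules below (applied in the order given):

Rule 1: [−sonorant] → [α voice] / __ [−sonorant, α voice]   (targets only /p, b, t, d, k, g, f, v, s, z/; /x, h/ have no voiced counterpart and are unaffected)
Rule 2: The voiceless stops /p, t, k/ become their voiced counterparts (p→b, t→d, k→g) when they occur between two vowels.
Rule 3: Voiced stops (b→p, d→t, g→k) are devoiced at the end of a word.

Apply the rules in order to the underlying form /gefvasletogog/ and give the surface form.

gevvasledogok

Rule 1 (regressive voicing assimilation): /f/ precedes the voiced obstruent /v/, so it voices to [v] by assimilation. /gefvasletogog/ → gevvasletogog.
Rule 2 (intervocalic voicing): /t/ is a voiceless stop between vowels /e/ and /o/, so it voices to [d]. /gevvasletogog/ → gevvasledogog.
Rule 3 (final devoicing): /g/ is a voiced stop in word-final position, so it devoices to [k]. /gevvasledogog/ → gevvasledogok.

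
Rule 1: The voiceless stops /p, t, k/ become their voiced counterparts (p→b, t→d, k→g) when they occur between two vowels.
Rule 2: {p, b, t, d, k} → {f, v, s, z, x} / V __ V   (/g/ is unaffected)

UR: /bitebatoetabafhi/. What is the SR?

Rule 1 (intervocalic voicing): /t/ is a voiceless stop between vowels /i/ and /e/, so it voices to [d]. /t/ is a voiceless stop between vowels /a/ and /o/, so it voices to [d]. /t/ is a voiceless stop between vowels /e/ and /a/, so it voices to [d]. /bitebatoetabafhi/ → bidebadoedabafhi.
Rule 2 (intervocalic spirantization): /d/ is a stop between vowels /i/ and /e/, so it spirantizes to the fricative [z]. /b/ is a stop between vowels /e/ and /a/, so it spirantizes to the fricative [v]. /d/ is a stop between vowels /a/ and /o/, so it spirantizes to the fricative [z]. /d/ is a stop between vowels /e/ and /a/, so it spirantizes to the fricative [z]. /b/ is a stop between vowels /a/ and /a/, so it spirantizes to the fricative [v]. /bidebadoedabafhi/ → bizevazoezavafhi.

bizevazoezavafhi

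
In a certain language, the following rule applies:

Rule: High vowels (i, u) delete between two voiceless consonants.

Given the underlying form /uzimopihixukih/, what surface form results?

/i/ is a high vowel flanked by voiceless consonants /p/ and /h/, so it deletes.
/i/ is a high vowel flanked by voiceless consonants /h/ and /x/, so it deletes.
/u/ is a high vowel flanked by voiceless consonants /x/ and /k/, so it deletes.
/i/ is a high vowel flanked by voiceless consonants /k/ and /h/, so it deletes.
The other instances of /u/, /i/ do not occur in the required environment and remain unchanged.
Surface form: [uzimophxkh].

uzimophxkh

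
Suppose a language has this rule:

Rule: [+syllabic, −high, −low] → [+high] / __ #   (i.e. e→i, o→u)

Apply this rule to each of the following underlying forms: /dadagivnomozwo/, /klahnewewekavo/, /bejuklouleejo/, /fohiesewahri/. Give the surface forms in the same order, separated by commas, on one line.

/dadagivnomozwo/: /o/ is a mid vowel in word-final position, so it raises to [u]. → [dadagivnomozwu].
/klahnewewekavo/: /o/ is a mid vowel in word-final position, so it raises to [u]. → [klahnewewekavu].
/bejuklouleejo/: /o/ is a mid vowel in word-final position, so it raises to [u]. → [bejuklouleeju].
/fohiesewahri/: the rule's environment is not met; surfaces unchanged as [fohiesewahri].

dadagivnomozwu, klahnewewekavu, bejuklouleeju, fohiesewahri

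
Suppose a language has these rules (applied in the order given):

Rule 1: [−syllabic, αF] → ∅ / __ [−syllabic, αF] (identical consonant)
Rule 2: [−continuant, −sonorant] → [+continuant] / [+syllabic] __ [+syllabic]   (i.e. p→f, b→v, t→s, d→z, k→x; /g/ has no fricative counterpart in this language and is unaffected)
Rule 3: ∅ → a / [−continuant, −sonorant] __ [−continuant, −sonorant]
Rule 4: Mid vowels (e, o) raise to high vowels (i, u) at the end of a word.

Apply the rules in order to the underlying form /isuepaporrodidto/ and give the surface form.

Rule 1 (degemination): /rr/ is a geminate; the first /r/ deletes. /isuepaporrodidto/ → isuepaporodidto.
Rule 2 (intervocalic spirantization): /p/ is a stop between vowels /e/ and /a/, so it spirantizes to the fricative [f]. /p/ is a stop between vowels /a/ and /o/, so it spirantizes to the fricative [f]. /d/ is a stop between vowels /o/ and /i/, so it spirantizes to the fricative [z]. /isuepaporodidto/ → isuefaforozidto.
Rule 3 (stop-cluster a-epenthesis): /d/ and /t/ form a stop–stop cluster, so [a] is inserted between them. /isuefaforozidto/ → isuefaforozidato.
Rule 4 (final vowel raising): /o/ is a mid vowel in word-final position, so it raises to [u]. /isuefaforozidato/ → isuefaforozidatu.

isuefaforozidatu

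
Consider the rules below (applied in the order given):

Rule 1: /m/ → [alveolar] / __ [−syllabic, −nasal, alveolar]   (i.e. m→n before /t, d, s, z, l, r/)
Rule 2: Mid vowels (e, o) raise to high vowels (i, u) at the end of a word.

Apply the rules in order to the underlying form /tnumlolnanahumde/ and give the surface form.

tnunlolnanahundi

Rule 1 (nasal place assimilation): /m/ precedes the alveolar consonant /l/, so it assimilates in place to [n]. /m/ precedes the alveolar consonant /d/, so it assimilates in place to [n]. /tnumlolnanahumde/ → tnunlolnanahunde.
Rule 2 (final vowel raising): /e/ is a mid vowel in word-final position, so it raises to [i]. /tnunlolnanahunde/ → tnunlolnanahundi.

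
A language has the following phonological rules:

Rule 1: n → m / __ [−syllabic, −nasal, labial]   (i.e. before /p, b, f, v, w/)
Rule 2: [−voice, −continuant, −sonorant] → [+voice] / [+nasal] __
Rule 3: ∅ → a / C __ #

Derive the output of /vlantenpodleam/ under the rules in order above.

Rule 1 (nasal place assimilation): /n/ precedes the labial consonant /p/, so it assimilates in place to [m]. /vlantenpodleam/ → vlantempodleam.
Rule 2 (post-nasal voicing): /t/ is a voiceless stop immediately after the nasal /n/, so it voices to [d]. /p/ is a voiceless stop immediately after the nasal /m/, so it voices to [b]. /vlantempodleam/ → vlandembodleam.
Rule 3 (final a-epenthesis): the form ends in the consonant /m/, so [a] is inserted word-finally. /vlandembodleam/ → vlandembodleama.

vlandembodleama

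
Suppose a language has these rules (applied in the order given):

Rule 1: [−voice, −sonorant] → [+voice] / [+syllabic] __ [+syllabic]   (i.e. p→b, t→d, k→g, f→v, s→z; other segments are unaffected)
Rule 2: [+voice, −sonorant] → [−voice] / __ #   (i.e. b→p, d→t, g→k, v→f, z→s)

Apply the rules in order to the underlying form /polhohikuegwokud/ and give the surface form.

polhohiguegwogut

Rule 1 (intervocalic voicing): /k/ is a voiceless obstruent between vowels /i/ and /u/, so it voices to [g]. /k/ is a voiceless obstruent between vowels /o/ and /u/, so it voices to [g]. /polhohikuegwokud/ → polhohiguegwogud.
Rule 2 (final devoicing): /d/ is a voiced obstruent in word-final position, so it devoices to [t]. /polhohiguegwogud/ → polhohiguegwogut.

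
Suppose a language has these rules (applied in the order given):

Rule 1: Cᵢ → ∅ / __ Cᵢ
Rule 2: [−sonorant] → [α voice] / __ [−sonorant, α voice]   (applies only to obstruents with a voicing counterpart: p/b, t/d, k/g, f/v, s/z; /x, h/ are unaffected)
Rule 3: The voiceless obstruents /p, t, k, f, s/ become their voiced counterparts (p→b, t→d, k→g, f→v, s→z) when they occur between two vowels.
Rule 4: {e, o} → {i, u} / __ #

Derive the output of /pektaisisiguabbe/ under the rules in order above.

pektaiziziguabi

Rule 1 (degemination): /bb/ is a geminate; the first /b/ deletes. /pektaisisiguabbe/ → pektaisisiguabe.
Rule 2 (regressive voicing assimilation): no segment meets the environment; /pektaisisiguabe/ is unchanged.
Rule 3 (intervocalic voicing): /s/ is a voiceless obstruent between vowels /i/ and /i/, so it voices to [z]. /s/ is a voiceless obstruent between vowels /i/ and /i/, so it voices to [z]. /pektaisisiguabe/ → pektaiziziguabe.
Rule 4 (final vowel raising): /e/ is a mid vowel in word-final position, so it raises to [i]. /pektaiziziguabe/ → pektaiziziguabi.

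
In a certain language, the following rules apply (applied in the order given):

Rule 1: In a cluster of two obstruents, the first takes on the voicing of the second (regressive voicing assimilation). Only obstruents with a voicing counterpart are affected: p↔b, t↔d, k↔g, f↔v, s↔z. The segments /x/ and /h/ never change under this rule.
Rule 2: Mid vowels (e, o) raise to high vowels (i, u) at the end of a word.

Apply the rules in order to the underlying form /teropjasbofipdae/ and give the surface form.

teropjazbofibdai

Rule 1 (regressive voicing assimilation): /s/ precedes the voiced obstruent /b/, so it voices to [z] by assimilation. /p/ precedes the voiced obstruent /d/, so it voices to [b] by assimilation. /teropjasbofipdae/ → teropjazbofibdae.
Rule 2 (final vowel raising): /e/ is a mid vowel in word-final position, so it raises to [i]. /teropjazbofibdae/ → teropjazbofibdai.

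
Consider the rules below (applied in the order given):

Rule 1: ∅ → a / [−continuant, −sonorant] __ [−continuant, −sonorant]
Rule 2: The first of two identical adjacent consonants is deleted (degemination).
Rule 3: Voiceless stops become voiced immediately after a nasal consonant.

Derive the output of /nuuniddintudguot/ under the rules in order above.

nuunidadindudaguot

Rule 1 (stop-cluster a-epenthesis): /d/ and /d/ form a stop–stop cluster, so [a] is inserted between them. /d/ and /g/ form a stop–stop cluster, so [a] is inserted between them. /nuuniddintudguot/ → nuunidadintudaguot.
Rule 2 (degemination): no segment meets the environment; /nuunidadintudaguot/ is unchanged.
Rule 3 (post-nasal voicing): /t/ is a voiceless stop immediately after the nasal /n/, so it voices to [d]. /nuunidadintudaguot/ → nuunidadindudaguot.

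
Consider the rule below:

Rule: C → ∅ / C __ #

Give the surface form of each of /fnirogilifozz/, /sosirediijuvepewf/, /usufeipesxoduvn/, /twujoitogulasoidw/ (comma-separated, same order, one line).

fnirogilifoz, sosirediijuvepew, usufeipesxoduv, twujoitogulasoid

/fnirogilifozz/: /z/ is the second consonant of a word-final cluster /zz/, so it deletes. → [fnirogilifoz].
/sosirediijuvepewf/: /f/ is the second consonant of a word-final cluster /wf/, so it deletes. → [sosirediijuvepew].
/usufeipesxoduvn/: /n/ is the second consonant of a word-final cluster /vn/, so it deletes. → [usufeipesxoduv].
/twujoitogulasoidw/: /w/ is the second consonant of a word-final cluster /dw/, so it deletes. → [twujoitogulasoid].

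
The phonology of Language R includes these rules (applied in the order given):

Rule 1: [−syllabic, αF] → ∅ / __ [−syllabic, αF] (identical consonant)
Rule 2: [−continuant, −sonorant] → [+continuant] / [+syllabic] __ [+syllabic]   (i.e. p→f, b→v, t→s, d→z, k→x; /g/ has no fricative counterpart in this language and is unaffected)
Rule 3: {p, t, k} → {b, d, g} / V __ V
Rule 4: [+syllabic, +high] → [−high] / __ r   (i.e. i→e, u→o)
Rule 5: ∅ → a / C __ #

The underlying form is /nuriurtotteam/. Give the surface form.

Rule 1 (degemination): /tt/ is a geminate; the first /t/ deletes. /nuriurtotteam/ → nuriurtoteam.
Rule 2 (intervocalic spirantization): /t/ is a stop between vowels /o/ and /e/, so it spirantizes to the fricative [s]. /nuriurtoteam/ → nuriurtoseam.
Rule 3 (intervocalic voicing): no segment meets the environment; /nuriurtoseam/ is unchanged.
Rule 4 (pre-rhotic lowering): /u/ is a high vowel immediately before /r/, so it lowers to [o]. /u/ is a high vowel immediately before /r/, so it lowers to [o]. /nuriurtoseam/ → noriortoseam.
Rule 5 (final a-epenthesis): the form ends in the consonant /m/, so [a] is inserted word-finally. /noriortoseam/ → noriortoseama.

noriortoseama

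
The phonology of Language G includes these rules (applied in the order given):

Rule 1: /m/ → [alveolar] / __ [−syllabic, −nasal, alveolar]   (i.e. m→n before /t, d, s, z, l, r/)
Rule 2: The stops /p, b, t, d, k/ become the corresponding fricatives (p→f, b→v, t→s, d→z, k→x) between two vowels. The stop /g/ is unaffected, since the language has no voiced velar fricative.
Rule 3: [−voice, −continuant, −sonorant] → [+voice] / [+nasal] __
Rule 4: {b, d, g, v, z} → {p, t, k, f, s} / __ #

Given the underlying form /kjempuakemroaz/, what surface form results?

kjembuaxenroas

Rule 1 (nasal place assimilation): /m/ precedes the alveolar consonant /r/, so it assimilates in place to [n]. /kjempuakemroaz/ → kjempuakenroaz.
Rule 2 (intervocalic spirantization): /k/ is a stop between vowels /a/ and /e/, so it spirantizes to the fricative [x]. /kjempuakenroaz/ → kjempuaxenroaz.
Rule 3 (post-nasal voicing): /p/ is a voiceless stop immediately after the nasal /m/, so it voices to [b]. /kjempuaxenroaz/ → kjembuaxenroaz.
Rule 4 (final devoicing): /z/ is a voiced obstruent in word-final position, so it devoices to [s]. /kjembuaxenroaz/ → kjembuaxenroas.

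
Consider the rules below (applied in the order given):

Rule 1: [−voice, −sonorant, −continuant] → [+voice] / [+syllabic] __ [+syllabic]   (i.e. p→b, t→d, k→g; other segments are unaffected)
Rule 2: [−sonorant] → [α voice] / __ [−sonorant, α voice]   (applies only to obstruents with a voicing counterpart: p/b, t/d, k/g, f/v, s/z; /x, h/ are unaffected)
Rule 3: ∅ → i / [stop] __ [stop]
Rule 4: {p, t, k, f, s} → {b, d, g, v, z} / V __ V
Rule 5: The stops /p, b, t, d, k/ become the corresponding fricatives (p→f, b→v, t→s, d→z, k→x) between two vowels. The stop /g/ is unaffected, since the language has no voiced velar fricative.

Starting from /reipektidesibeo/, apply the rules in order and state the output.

Rule 1 (intervocalic voicing): /p/ is a voiceless stop between vowels /i/ and /e/, so it voices to [b]. /reipektidesibeo/ → reibektidesibeo.
Rule 2 (regressive voicing assimilation): no segment meets the environment; /reibektidesibeo/ is unchanged.
Rule 3 (stop-cluster i-epenthesis): /k/ and /t/ form a stop–stop cluster, so [i] is inserted between them. /reibektidesibeo/ → reibekitidesibeo.
Rule 4 (intervocalic voicing): /k/ is a voiceless obstruent between vowels /e/ and /i/, so it voices to [g]. /t/ is a voiceless obstruent between vowels /i/ and /i/, so it voices to [d]. /s/ is a voiceless obstruent between vowels /e/ and /i/, so it voices to [z]. /reibekitidesibeo/ → reibegididezibeo.
Rule 5 (intervocalic spirantization): /b/ is a stop between vowels /i/ and /e/, so it spirantizes to the fricative [v]. /d/ is a stop between vowels /i/ and /i/, so it spirantizes to the fricative [z]. /d/ is a stop between vowels /i/ and /e/, so it spirantizes to the fricative [z]. /b/ is a stop between vowels /i/ and /e/, so it spirantizes to the fricative [v]. /reibegididezibeo/ → reivegizizeziveo.

reivegizizeziveo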